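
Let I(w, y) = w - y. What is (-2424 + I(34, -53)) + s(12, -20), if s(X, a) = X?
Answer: -2325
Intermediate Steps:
(-2424 + I(34, -53)) + s(12, -20) = (-2424 + (34 - 1*(-53))) + 12 = (-2424 + (34 + 53)) + 12 = (-2424 + 87) + 12 = -2337 + 12 = -2325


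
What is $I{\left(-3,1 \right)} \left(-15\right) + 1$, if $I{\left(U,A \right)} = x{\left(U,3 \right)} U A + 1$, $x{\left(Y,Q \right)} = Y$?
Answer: $-149$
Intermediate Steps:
$I{\left(U,A \right)} = 1 + A U^{2}$ ($I{\left(U,A \right)} = U U A + 1 = U^{2} A + 1 = A U^{2} + 1 = 1 + A U^{2}$)
$I{\left(-3,1 \right)} \left(-15\right) + 1 = \left(1 + 1 \left(-3\right)^{2}\right) \left(-15\right) + 1 = \left(1 + 1 \cdot 9\right) \left(-15\right) + 1 = \left(1 + 9\right) \left(-15\right) + 1 = 10 \left(-15\right) + 1 = -150 + 1 = -149$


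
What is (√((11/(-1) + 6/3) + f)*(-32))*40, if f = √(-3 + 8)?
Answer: -1280*I*√(9 - √5) ≈ -3329.0*I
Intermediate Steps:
f = √5 ≈ 2.2361
(√((11/(-1) + 6/3) + f)*(-32))*40 = (√((11/(-1) + 6/3) + √5)*(-32))*40 = (√((11*(-1) + 6*(⅓)) + √5)*(-32))*40 = (√((-11 + 2) + √5)*(-32))*40 = (√(-9 + √5)*(-32))*40 = -32*√(-9 + √5)*40 = -1280*√(-9 + √5)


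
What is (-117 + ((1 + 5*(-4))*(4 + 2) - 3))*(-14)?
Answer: 3276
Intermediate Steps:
(-117 + ((1 + 5*(-4))*(4 + 2) - 3))*(-14) = (-117 + ((1 - 20)*6 - 3))*(-14) = (-117 + (-19*6 - 3))*(-14) = (-117 + (-114 - 3))*(-14) = (-117 - 117)*(-14) = -234*(-14) = 3276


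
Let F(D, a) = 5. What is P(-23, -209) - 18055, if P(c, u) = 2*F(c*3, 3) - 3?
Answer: -18048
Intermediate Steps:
P(c, u) = 7 (P(c, u) = 2*5 - 3 = 10 - 3 = 7)
P(-23, -209) - 18055 = 7 - 18055 = -18048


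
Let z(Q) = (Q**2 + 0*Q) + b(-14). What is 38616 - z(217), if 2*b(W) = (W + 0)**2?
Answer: -8571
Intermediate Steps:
b(W) = W**2/2 (b(W) = (W + 0)**2/2 = W**2/2)
z(Q) = 98 + Q**2 (z(Q) = (Q**2 + 0*Q) + (1/2)*(-14)**2 = (Q**2 + 0) + (1/2)*196 = Q**2 + 98 = 98 + Q**2)
38616 - z(217) = 38616 - (98 + 217**2) = 38616 - (98 + 47089) = 38616 - 1*47187 = 38616 - 47187 = -8571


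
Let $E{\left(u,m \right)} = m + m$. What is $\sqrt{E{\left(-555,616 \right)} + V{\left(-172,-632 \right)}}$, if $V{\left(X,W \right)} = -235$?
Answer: $\sqrt{997} \approx 31.575$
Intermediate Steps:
$E{\left(u,m \right)} = 2 m$
$\sqrt{E{\left(-555,616 \right)} + V{\left(-172,-632 \right)}} = \sqrt{2 \cdot 616 - 235} = \sqrt{1232 - 235} = \sqrt{997}$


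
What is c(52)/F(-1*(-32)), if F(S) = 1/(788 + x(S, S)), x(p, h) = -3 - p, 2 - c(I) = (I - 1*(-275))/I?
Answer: -167919/52 ≈ -3229.2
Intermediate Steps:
c(I) = 2 - (275 + I)/I (c(I) = 2 - (I - 1*(-275))/I = 2 - (I + 275)/I = 2 - (275 + I)/I)
F(S) = 1/(785 - S) (F(S) = 1/(788 + (-3 - S)) = 1/(785 - S))
c(52)/F(-1*(-32)) = ((-275 + 52)/52)/((-1/(-785 - 1*(-32)))) = ((1/52)*(-223))/((-1/(-785 + 32))) = -223/(52*((-1/(-753)))) = -223/(52*((-1*(-1/753)))) = -223/(52*1/753) = -223/52*753 = -167919/52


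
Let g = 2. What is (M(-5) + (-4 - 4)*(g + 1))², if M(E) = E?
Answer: 841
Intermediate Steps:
(M(-5) + (-4 - 4)*(g + 1))² = (-5 + (-4 - 4)*(2 + 1))² = (-5 - 8*3)² = (-5 - 24)² = (-29)² = 841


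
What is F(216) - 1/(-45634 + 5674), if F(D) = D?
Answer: 8631361/39960 ≈ 216.00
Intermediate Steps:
F(216) - 1/(-45634 + 5674) = 216 - 1/(-45634 + 5674) = 216 - 1/(-39960) = 216 - 1*(-1/39960) = 216 + 1/39960 = 8631361/39960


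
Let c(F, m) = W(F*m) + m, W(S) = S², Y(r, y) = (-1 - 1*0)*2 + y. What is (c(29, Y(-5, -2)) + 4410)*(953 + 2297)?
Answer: 58051500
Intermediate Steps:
Y(r, y) = -2 + y (Y(r, y) = (-1 + 0)*2 + y = -1*2 + y = -2 + y)
c(F, m) = m + F²*m² (c(F, m) = (F*m)² + m = F²*m² + m = m + F²*m²)
(c(29, Y(-5, -2)) + 4410)*(953 + 2297) = ((-2 - 2)*(1 + (-2 - 2)*29²) + 4410)*(953 + 2297) = (-4*(1 - 4*841) + 4410)*3250 = (-4*(1 - 3364) + 4410)*3250 = (-4*(-3363) + 4410)*3250 = (13452 + 4410)*3250 = 17862*3250 = 58051500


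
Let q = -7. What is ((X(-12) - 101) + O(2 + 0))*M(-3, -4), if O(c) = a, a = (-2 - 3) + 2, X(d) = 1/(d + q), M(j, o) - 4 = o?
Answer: 0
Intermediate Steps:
M(j, o) = 4 + o
X(d) = 1/(-7 + d) (X(d) = 1/(d - 7) = 1/(-7 + d))
a = -3 (a = -5 + 2 = -3)
O(c) = -3
((X(-12) - 101) + O(2 + 0))*M(-3, -4) = ((1/(-7 - 12) - 101) - 3)*(4 - 4) = ((1/(-19) - 101) - 3)*0 = ((-1/19 - 101) - 3)*0 = (-1920/19 - 3)*0 = -1977/19*0 = 0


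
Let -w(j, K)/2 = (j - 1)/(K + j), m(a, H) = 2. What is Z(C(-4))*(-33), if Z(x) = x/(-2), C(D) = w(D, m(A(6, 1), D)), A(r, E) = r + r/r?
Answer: -165/2 ≈ -82.500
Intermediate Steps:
A(r, E) = 1 + r (A(r, E) = r + 1 = 1 + r)
w(j, K) = -2*(-1 + j)/(K + j) (w(j, K) = -2*(j - 1)/(K + j) = -2*(-1 + j)/(K + j))
C(D) = 2*(1 - D)/(2 + D)
Z(x) = -x/2 (Z(x) = x*(-½) = -x/2)
Z(C(-4))*(-33) = -(1 - 1*(-4))/(2 - 4)*(-33) = -(1 + 4)/(-2)*(-33) = -(-1)*5/2*(-33) = -½*(-5)*(-33) = (5/2)*(-33) = -165/2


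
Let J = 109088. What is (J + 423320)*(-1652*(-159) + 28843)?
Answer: 155202788488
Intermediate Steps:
(J + 423320)*(-1652*(-159) + 28843) = (109088 + 423320)*(-1652*(-159) + 28843) = 532408*(262668 + 28843) = 532408*291511 = 155202788488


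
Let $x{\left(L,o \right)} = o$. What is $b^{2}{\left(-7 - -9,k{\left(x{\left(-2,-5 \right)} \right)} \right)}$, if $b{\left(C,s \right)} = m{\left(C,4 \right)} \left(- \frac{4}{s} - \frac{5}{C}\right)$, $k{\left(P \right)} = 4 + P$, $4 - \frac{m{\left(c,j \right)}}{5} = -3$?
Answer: $\frac{11025}{4} \approx 2756.3$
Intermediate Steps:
$m{\left(c,j \right)} = 35$ ($m{\left(c,j \right)} = 20 - -15 = 20 + 15 = 35$)
$b{\left(C,s \right)} = - \frac{175}{C} - \frac{140}{s}$ ($b{\left(C,s \right)} = 35 \left(- \frac{4}{s} - \frac{5}{C}\right) = 35 \left(- \frac{5}{C} - \frac{4}{s}\right) = - \frac{175}{C} - \frac{140}{s}$)
$b^{2}{\left(-7 - -9,k{\left(x{\left(-2,-5 \right)} \right)} \right)} = \left(- \frac{175}{-7 - -9} - \frac{140}{4 - 5}\right)^{2} = \left(- \frac{175}{-7 + 9} - \frac{140}{-1}\right)^{2} = \left(- \frac{175}{2} - -140\right)^{2} = \left(\left(-175\right) \frac{1}{2} + 140\right)^{2} = \left(- \frac{175}{2} + 140\right)^{2} = \left(\frac{105}{2}\right)^{2} = \frac{11025}{4}$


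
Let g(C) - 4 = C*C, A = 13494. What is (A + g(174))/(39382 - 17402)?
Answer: 21887/10990 ≈ 1.9915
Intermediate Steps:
g(C) = 4 + C**2 (g(C) = 4 + C*C = 4 + C**2)
(A + g(174))/(39382 - 17402) = (13494 + (4 + 174**2))/(39382 - 17402) = (13494 + (4 + 30276))/21980 = (13494 + 30280)*(1/21980) = 43774*(1/21980) = 21887/10990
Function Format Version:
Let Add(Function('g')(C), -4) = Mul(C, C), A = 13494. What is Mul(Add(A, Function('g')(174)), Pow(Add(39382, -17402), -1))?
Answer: Rational(21887, 10990) ≈ 1.9915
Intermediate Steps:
Function('g')(C) = Add(4, Pow(C, 2)) (Function('g')(C) = Add(4, Mul(C, C)) = Add(4, Pow(C, 2)))
Mul(Add(A, Function('g')(174)), Pow(Add(39382, -17402), -1)) = Mul(Add(13494, Add(4, Pow(174, 2))), Pow(Add(39382, -17402), -1)) = Mul(Add(13494, Add(4, 30276)), Pow(21980, -1)) = Mul(Add(13494, 30280), Rational(1, 21980)) = Mul(43774, Rational(1, 21980)) = Rational(21887, 10990)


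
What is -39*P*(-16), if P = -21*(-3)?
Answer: 39312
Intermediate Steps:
P = 63
-39*P*(-16) = -39*63*(-16) = -2457*(-16) = 39312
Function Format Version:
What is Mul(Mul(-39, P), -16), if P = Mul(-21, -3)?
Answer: 39312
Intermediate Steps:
P = 63
Mul(Mul(-39, P), -16) = Mul(Mul(-39, 63), -16) = Mul(-2457, -16) = 39312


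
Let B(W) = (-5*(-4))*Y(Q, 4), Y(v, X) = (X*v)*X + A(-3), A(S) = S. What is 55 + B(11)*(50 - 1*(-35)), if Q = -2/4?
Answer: -18645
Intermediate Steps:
Q = -1/2 (Q = -2*1/4 = -1/2 ≈ -0.50000)
Y(v, X) = -3 + v*X**2 (Y(v, X) = (X*v)*X - 3 = v*X**2 - 3 = -3 + v*X**2)
B(W) = -220 (B(W) = (-5*(-4))*(-3 - 1/2*4**2) = 20*(-3 - 1/2*16) = 20*(-3 - 8) = 20*(-11) = -220)
55 + B(11)*(50 - 1*(-35)) = 55 - 220*(50 - 1*(-35)) = 55 - 220*(50 + 35) = 55 - 220*85 = 55 - 18700 = -18645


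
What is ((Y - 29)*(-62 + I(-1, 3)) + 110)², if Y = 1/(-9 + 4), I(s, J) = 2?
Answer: 3467044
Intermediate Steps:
Y = -⅕ (Y = 1/(-5) = -⅕ ≈ -0.20000)
((Y - 29)*(-62 + I(-1, 3)) + 110)² = ((-⅕ - 29)*(-62 + 2) + 110)² = (-146/5*(-60) + 110)² = (1752 + 110)² = 1862² = 3467044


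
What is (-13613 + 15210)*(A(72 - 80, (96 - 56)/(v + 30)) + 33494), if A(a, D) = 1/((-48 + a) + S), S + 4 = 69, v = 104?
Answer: 481410859/9 ≈ 5.3490e+7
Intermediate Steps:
S = 65 (S = -4 + 69 = 65)
A(a, D) = 1/(17 + a) (A(a, D) = 1/((-48 + a) + 65) = 1/(17 + a))
(-13613 + 15210)*(A(72 - 80, (96 - 56)/(v + 30)) + 33494) = (-13613 + 15210)*(1/(17 + (72 - 80)) + 33494) = 1597*(1/(17 - 8) + 33494) = 1597*(1/9 + 33494) = 1597*(⅑ + 33494) = 1597*(301447/9) = 481410859/9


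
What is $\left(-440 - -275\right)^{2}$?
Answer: $27225$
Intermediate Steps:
$\left(-440 - -275\right)^{2} = \left(-440 + 275\right)^{2} = \left(-165\right)^{2} = 27225$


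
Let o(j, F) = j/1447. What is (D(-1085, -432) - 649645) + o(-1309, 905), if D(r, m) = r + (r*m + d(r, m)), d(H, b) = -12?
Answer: -263387143/1447 ≈ -1.8202e+5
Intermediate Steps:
o(j, F) = j/1447 (o(j, F) = j*(1/1447) = j/1447)
D(r, m) = -12 + r + m*r (D(r, m) = r + (r*m - 12) = r + (m*r - 12) = r + (-12 + m*r) = -12 + r + m*r)
(D(-1085, -432) - 649645) + o(-1309, 905) = ((-12 - 1085 - 432*(-1085)) - 649645) + (1/1447)*(-1309) = ((-12 - 1085 + 468720) - 649645) - 1309/1447 = (467623 - 649645) - 1309/1447 = -182022 - 1309/1447 = -263387143/1447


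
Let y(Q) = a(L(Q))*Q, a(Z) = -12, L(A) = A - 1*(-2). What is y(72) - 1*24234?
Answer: -25098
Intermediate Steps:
L(A) = 2 + A (L(A) = A + 2 = 2 + A)
y(Q) = -12*Q
y(72) - 1*24234 = -12*72 - 1*24234 = -864 - 24234 = -25098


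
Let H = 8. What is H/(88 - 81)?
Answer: 8/7 ≈ 1.1429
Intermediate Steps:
H/(88 - 81) = 8/(88 - 81) = 8/7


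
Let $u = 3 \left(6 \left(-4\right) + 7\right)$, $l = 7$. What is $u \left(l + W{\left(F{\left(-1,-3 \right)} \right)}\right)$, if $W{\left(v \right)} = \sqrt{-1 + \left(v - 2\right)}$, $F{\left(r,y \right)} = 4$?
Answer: $-408$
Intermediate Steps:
$W{\left(v \right)} = \sqrt{-3 + v}$ ($W{\left(v \right)} = \sqrt{-1 + \left(-2 + v\right)} = \sqrt{-3 + v}$)
$u = -51$ ($u = 3 \left(-24 + 7\right) = 3 \left(-17\right) = -51$)
$u \left(l + W{\left(F{\left(-1,-3 \right)} \right)}\right) = - 51 \left(7 + \sqrt{-3 + 4}\right) = - 51 \left(7 + \sqrt{1}\right) = - 51 \left(7 + 1\right) = \left(-51\right) 8 = -408$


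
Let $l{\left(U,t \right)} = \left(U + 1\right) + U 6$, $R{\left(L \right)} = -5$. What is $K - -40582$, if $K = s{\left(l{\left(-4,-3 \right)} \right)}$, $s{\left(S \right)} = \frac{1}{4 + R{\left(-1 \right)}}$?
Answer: $40581$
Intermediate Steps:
$l{\left(U,t \right)} = 1 + 7 U$ ($l{\left(U,t \right)} = \left(1 + U\right) + 6 U = 1 + 7 U$)
$s{\left(S \right)} = -1$ ($s{\left(S \right)} = \frac{1}{4 - 5} = \frac{1}{-1} = -1$)
$K = -1$
$K - -40582 = -1 - -40582 = -1 + 40582 = 40581$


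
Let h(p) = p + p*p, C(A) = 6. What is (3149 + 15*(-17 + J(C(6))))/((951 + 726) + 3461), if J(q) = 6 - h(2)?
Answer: 1447/2569 ≈ 0.56325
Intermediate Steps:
h(p) = p + p²
J(q) = 0 (J(q) = 6 - 2*(1 + 2) = 6 - 2*3 = 6 - 1*6 = 6 - 6 = 0)
(3149 + 15*(-17 + J(C(6))))/((951 + 726) + 3461) = (3149 + 15*(-17 + 0))/((951 + 726) + 3461) = (3149 + 15*(-17))/(1677 + 3461) = (3149 - 255)/5138 = 2894*(1/5138) = 1447/2569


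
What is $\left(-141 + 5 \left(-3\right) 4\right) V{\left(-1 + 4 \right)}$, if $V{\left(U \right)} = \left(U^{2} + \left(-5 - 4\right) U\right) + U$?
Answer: $3015$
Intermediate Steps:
$V{\left(U \right)} = U^{2} - 8 U$ ($V{\left(U \right)} = \left(U^{2} - 9 U\right) + U = U^{2} - 8 U$)
$\left(-141 + 5 \left(-3\right) 4\right) V{\left(-1 + 4 \right)} = \left(-141 + 5 \left(-3\right) 4\right) \left(-1 + 4\right) \left(-8 + \left(-1 + 4\right)\right) = \left(-141 - 60\right) 3 \left(-8 + 3\right) = \left(-141 - 60\right) 3 \left(-5\right) = \left(-201\right) \left(-15\right) = 3015$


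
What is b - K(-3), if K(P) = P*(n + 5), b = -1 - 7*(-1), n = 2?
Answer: 27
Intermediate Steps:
b = 6 (b = -1 + 7 = 6)
K(P) = 7*P (K(P) = P*(2 + 5) = P*7 = 7*P)
b - K(-3) = 6 - 7*(-3) = 6 - 1*(-21) = 6 + 21 = 27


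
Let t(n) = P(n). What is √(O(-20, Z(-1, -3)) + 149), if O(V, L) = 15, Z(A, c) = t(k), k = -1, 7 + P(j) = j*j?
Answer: 2*√41 ≈ 12.806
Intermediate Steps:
P(j) = -7 + j² (P(j) = -7 + j*j = -7 + j²)
t(n) = -7 + n²
Z(A, c) = -6 (Z(A, c) = -7 + (-1)² = -7 + 1 = -6)
√(O(-20, Z(-1, -3)) + 149) = √(15 + 149) = √164 = 2*√41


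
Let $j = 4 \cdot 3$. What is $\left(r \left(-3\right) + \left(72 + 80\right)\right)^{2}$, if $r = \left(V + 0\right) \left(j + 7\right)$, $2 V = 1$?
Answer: $\frac{61009}{4} \approx 15252.0$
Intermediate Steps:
$V = \frac{1}{2}$ ($V = \frac{1}{2} \cdot 1 = \frac{1}{2} \approx 0.5$)
$j = 12$
$r = \frac{19}{2}$ ($r = \left(\frac{1}{2} + 0\right) \left(12 + 7\right) = \frac{1}{2} \cdot 19 = \frac{19}{2} \approx 9.5$)
$\left(r \left(-3\right) + \left(72 + 80\right)\right)^{2} = \left(\frac{19}{2} \left(-3\right) + \left(72 + 80\right)\right)^{2} = \left(- \frac{57}{2} + 152\right)^{2} = \left(\frac{247}{2}\right)^{2} = \frac{61009}{4}$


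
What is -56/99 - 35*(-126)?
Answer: 436534/99 ≈ 4409.4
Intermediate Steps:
-56/99 - 35*(-126) = -56*1/99 + 4410 = -56/99 + 4410 = 436534/99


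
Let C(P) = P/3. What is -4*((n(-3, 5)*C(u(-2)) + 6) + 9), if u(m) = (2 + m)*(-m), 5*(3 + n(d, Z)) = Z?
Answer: -60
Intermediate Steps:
n(d, Z) = -3 + Z/5
u(m) = -m*(2 + m)
C(P) = P/3 (C(P) = P*(1/3) = P/3)
-4*((n(-3, 5)*C(u(-2)) + 6) + 9) = -4*(((-3 + (1/5)*5)*((-1*(-2)*(2 - 2))/3) + 6) + 9) = -4*(((-3 + 1)*((-1*(-2)*0)/3) + 6) + 9) = -4*((-2*0/3 + 6) + 9) = -4*((-2*0 + 6) + 9) = -4*((0 + 6) + 9) = -4*(6 + 9) = -4*15 = -60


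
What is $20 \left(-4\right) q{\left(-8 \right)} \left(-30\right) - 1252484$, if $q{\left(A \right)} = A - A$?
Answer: $-1252484$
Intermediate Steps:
$q{\left(A \right)} = 0$
$20 \left(-4\right) q{\left(-8 \right)} \left(-30\right) - 1252484 = 20 \left(-4\right) 0 \left(-30\right) - 1252484 = \left(-80\right) 0 \left(-30\right) - 1252484 = 0 \left(-30\right) - 1252484 = 0 - 1252484 = -1252484$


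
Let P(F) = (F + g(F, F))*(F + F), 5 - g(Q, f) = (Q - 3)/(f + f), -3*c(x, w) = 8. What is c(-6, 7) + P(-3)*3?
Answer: -62/3 ≈ -20.667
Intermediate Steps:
c(x, w) = -8/3 (c(x, w) = -⅓*8 = -8/3)
g(Q, f) = 5 - (-3 + Q)/(2*f) (g(Q, f) = 5 - (Q - 3)/(f + f) = 5 - (-3 + Q)/(2*f))
P(F) = 2*F*(F + (3 + 9*F)/(2*F)) (P(F) = (F + (3 - F + 10*F)/(2*F))*(F + F) = (F + (3 + 9*F)/(2*F))*(2*F) = 2*F*(F + (3 + 9*F)/(2*F)))
c(-6, 7) + P(-3)*3 = -8/3 + (3 + 2*(-3)² + 9*(-3))*3 = -8/3 + (3 + 2*9 - 27)*3 = -8/3 + (3 + 18 - 27)*3 = -8/3 - 6*3 = -8/3 - 18 = -62/3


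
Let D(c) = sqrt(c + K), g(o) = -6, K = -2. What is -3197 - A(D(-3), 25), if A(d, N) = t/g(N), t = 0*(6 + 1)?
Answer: -3197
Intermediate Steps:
t = 0 (t = 0*7 = 0)
D(c) = sqrt(-2 + c) (D(c) = sqrt(c - 2) = sqrt(-2 + c))
A(d, N) = 0 (A(d, N) = 0/(-6) = 0*(-1/6) = 0)
-3197 - A(D(-3), 25) = -3197 - 1*0 = -3197 + 0 = -3197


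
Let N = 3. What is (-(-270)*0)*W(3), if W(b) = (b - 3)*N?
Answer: 0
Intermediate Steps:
W(b) = -9 + 3*b (W(b) = (b - 3)*3 = (-3 + b)*3 = -9 + 3*b)
(-(-270)*0)*W(3) = (-(-270)*0)*(-9 + 3*3) = (-45*0)*(-9 + 9) = 0*0 = 0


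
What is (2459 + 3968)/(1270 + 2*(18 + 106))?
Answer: 6427/1518 ≈ 4.2339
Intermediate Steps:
(2459 + 3968)/(1270 + 2*(18 + 106)) = 6427/(1270 + 2*124) = 6427/(1270 + 248) = 6427/1518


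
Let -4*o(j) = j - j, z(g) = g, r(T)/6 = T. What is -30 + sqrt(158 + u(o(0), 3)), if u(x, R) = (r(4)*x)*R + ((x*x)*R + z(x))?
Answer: -30 + sqrt(158) ≈ -17.430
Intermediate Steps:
r(T) = 6*T
o(j) = 0 (o(j) = -(j - j)/4 = -1/4*0 = 0)
u(x, R) = x + R*x**2 + 24*R*x (u(x, R) = ((6*4)*x)*R + ((x*x)*R + x) = (24*x)*R + (x**2*R + x) = 24*R*x + (R*x**2 + x) = 24*R*x + (x + R*x**2) = x + R*x**2 + 24*R*x)
-30 + sqrt(158 + u(o(0), 3)) = -30 + sqrt(158 + 0*(1 + 24*3 + 3*0)) = -30 + sqrt(158 + 0*(1 + 72 + 0)) = -30 + sqrt(158 + 0*73) = -30 + sqrt(158 + 0) = -30 + sqrt(158)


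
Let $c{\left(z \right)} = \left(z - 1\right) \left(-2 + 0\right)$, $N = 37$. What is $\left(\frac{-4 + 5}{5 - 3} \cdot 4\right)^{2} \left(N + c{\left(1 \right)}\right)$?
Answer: $148$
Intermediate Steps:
$c{\left(z \right)} = 2 - 2 z$ ($c{\left(z \right)} = \left(-1 + z\right) \left(-2\right) = 2 - 2 z$)
$\left(\frac{-4 + 5}{5 - 3} \cdot 4\right)^{2} \left(N + c{\left(1 \right)}\right) = \left(\frac{-4 + 5}{5 - 3} \cdot 4\right)^{2} \left(37 + \left(2 - 2\right)\right) = \left(1 \cdot \frac{1}{2} \cdot 4\right)^{2} \left(37 + \left(2 - 2\right)\right) = \left(1 \cdot \frac{1}{2} \cdot 4\right)^{2} \left(37 + 0\right) = \left(\frac{1}{2} \cdot 4\right)^{2} \cdot 37 = 2^{2} \cdot 37 = 4 \cdot 37 = 148$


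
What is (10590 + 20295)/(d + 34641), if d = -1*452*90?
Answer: -10295/2013 ≈ -5.1143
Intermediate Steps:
d = -40680 (d = -452*90 = -40680)
(10590 + 20295)/(d + 34641) = (10590 + 20295)/(-40680 + 34641) = 30885/(-6039) = 30885*(-1/6039) = -10295/2013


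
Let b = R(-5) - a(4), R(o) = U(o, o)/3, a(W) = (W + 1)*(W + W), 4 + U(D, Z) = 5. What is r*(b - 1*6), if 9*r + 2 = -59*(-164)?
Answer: -1325338/27 ≈ -49087.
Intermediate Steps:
U(D, Z) = 1 (U(D, Z) = -4 + 5 = 1)
a(W) = 2*W*(1 + W) (a(W) = (1 + W)*(2*W) = 2*W*(1 + W))
R(o) = 1/3
b = -119/3 (b = 1/3 - 2*4*(1 + 4) = 1/3 - 2*4*5 = 1/3 - 1*40 = 1/3 - 40 = -119/3 ≈ -39.667)
r = 9674/9 (r = -2/9 + (-59*(-164))/9 = -2/9 + (1/9)*9676 = -2/9 + 9676/9 = 9674/9 ≈ 1074.9)
r*(b - 1*6) = 9674*(-119/3 - 1*6)/9 = 9674*(-119/3 - 6)/9 = (9674/9)*(-137/3) = -1325338/27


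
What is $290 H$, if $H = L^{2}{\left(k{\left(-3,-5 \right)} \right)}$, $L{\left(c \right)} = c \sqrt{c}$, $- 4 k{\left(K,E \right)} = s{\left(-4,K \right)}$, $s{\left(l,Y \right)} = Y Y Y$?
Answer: $\frac{2854035}{32} \approx 89189.0$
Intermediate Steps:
$s{\left(l,Y \right)} = Y^{3}$ ($s{\left(l,Y \right)} = Y^{2} Y = Y^{3}$)
$k{\left(K,E \right)} = - \frac{K^{3}}{4}$
$L{\left(c \right)} = c^{\frac{3}{2}}$
$H = \frac{19683}{64}$ ($H = \left(\left(- \frac{\left(-3\right)^{3}}{4}\right)^{\frac{3}{2}}\right)^{2} = \left(\left(\left(- \frac{1}{4}\right) \left(-27\right)\right)^{\frac{3}{2}}\right)^{2} = \left(\left(\frac{27}{4}\right)^{\frac{3}{2}}\right)^{2} = \left(\frac{81 \sqrt{3}}{8}\right)^{2} = \frac{19683}{64} \approx 307.55$)
$290 H = 290 \cdot \frac{19683}{64} = \frac{2854035}{32}$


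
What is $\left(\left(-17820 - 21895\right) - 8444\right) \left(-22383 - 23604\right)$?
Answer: $2214687933$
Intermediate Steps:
$\left(\left(-17820 - 21895\right) - 8444\right) \left(-22383 - 23604\right) = \left(-39715 - 8444\right) \left(-45987\right) = \left(-48159\right) \left(-45987\right) = 2214687933$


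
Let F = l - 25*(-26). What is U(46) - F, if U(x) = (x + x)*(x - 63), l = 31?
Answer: -2245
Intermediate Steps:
U(x) = 2*x*(-63 + x) (U(x) = (2*x)*(-63 + x) = 2*x*(-63 + x))
F = 681 (F = 31 - 25*(-26) = 31 + 650 = 681)
U(46) - F = 2*46*(-63 + 46) - 1*681 = 2*46*(-17) - 681 = -1564 - 681 = -2245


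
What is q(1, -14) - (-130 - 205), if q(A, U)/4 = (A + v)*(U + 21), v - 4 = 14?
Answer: 867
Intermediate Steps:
v = 18 (v = 4 + 14 = 18)
q(A, U) = 4*(18 + A)*(21 + U) (q(A, U) = 4*((A + 18)*(U + 21)) = 4*((18 + A)*(21 + U)) = 4*(18 + A)*(21 + U))
q(1, -14) - (-130 - 205) = (1512 + 72*(-14) + 84*1 + 4*1*(-14)) - (-130 - 205) = (1512 - 1008 + 84 - 56) - 1*(-335) = 532 + 335 = 867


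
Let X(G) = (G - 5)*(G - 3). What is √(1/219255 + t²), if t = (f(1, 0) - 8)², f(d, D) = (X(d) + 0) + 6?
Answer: √62302290731655/219255 ≈ 36.000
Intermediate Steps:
X(G) = (-5 + G)*(-3 + G)
f(d, D) = 21 + d² - 8*d (f(d, D) = ((15 + d² - 8*d) + 0) + 6 = (15 + d² - 8*d) + 6 = 21 + d² - 8*d)
t = 36 (t = ((21 + 1² - 8*1) - 8)² = ((21 + 1 - 8) - 8)² = (14 - 8)² = 6² = 36)
√(1/219255 + t²) = √(1/219255 + 36²) = √(1/219255 + 1296) = √(284154481/219255) = √62302290731655/219255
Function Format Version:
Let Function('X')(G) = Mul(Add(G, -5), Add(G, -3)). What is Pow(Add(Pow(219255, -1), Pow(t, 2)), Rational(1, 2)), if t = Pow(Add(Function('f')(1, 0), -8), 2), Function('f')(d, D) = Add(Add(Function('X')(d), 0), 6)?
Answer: Mul(Rational(1, 219255), Pow(62302290731655, Rational(1, 2))) ≈ 36.000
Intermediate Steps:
Function('X')(G) = Mul(Add(-5, G), Add(-3, G))
Function('f')(d, D) = Add(21, Pow(d, 2), Mul(-8, d)) (Function('f')(d, D) = Add(Add(Add(15, Pow(d, 2), Mul(-8, d)), 0), 6) = Add(Add(15, Pow(d, 2), Mul(-8, d)), 6) = Add(21, Pow(d, 2), Mul(-8, d)))
t = 36 (t = Pow(Add(Add(21, Pow(1, 2), Mul(-8, 1)), -8), 2) = Pow(Add(Add(21, 1, -8), -8), 2) = Pow(Add(14, -8), 2) = Pow(6, 2) = 36)
Pow(Add(Pow(219255, -1), Pow(t, 2)), Rational(1, 2)) = Pow(Add(Pow(219255, -1), Pow(36, 2)), Rational(1, 2)) = Pow(Add(Rational(1, 219255), 1296), Rational(1, 2)) = Pow(Rational(284154481, 219255), Rational(1, 2)) = Mul(Rational(1, 219255), Pow(62302290731655, Rational(1, 2)))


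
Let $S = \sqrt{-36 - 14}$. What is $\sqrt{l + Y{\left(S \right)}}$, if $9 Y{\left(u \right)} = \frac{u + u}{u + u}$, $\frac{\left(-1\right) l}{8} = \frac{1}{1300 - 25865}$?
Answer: $\frac{\sqrt{2094145}}{4335} \approx 0.33382$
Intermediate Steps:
$l = \frac{8}{24565}$ ($l = - \frac{8}{1300 - 25865} = - \frac{8}{-24565} = \left(-8\right) \left(- \frac{1}{24565}\right) = \frac{8}{24565} \approx 0.00032567$)
$S = 5 i \sqrt{2}$ ($S = \sqrt{-50} = 5 i \sqrt{2} \approx 7.0711 i$)
$Y{\left(u \right)} = \frac{1}{9}$ ($Y{\left(u \right)} = \frac{\left(u + u\right) \frac{1}{u + u}}{9} = \frac{2 u \frac{1}{2 u}}{9} = \frac{1}{9} \cdot 1 = \frac{1}{9}$)
$\sqrt{l + Y{\left(S \right)}} = \sqrt{\frac{8}{24565} + \frac{1}{9}} = \sqrt{\frac{24637}{221085}} = \frac{\sqrt{2094145}}{4335}$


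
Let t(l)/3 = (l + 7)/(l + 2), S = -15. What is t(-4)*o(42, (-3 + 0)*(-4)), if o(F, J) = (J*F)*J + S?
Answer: -54297/2 ≈ -27149.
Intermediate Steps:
t(l) = 3*(7 + l)/(2 + l) (t(l) = 3*((l + 7)/(l + 2)) = 3*((7 + l)/(2 + l)) = 3*(7 + l)/(2 + l))
o(F, J) = -15 + F*J² (o(F, J) = (J*F)*J - 15 = (F*J)*J - 15 = F*J² - 15 = -15 + F*J²)
t(-4)*o(42, (-3 + 0)*(-4)) = (3*(7 - 4)/(2 - 4))*(-15 + 42*((-3 + 0)*(-4))²) = (3*3/(-2))*(-15 + 42*(-3*(-4))²) = (3*(-½)*3)*(-15 + 42*12²) = -9*(-15 + 42*144)/2 = -9*(-15 + 6048)/2 = -9/2*6033 = -54297/2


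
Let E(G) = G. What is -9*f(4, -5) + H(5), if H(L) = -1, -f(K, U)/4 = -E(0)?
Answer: -1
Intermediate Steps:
f(K, U) = 0 (f(K, U) = -(-4)*0 = -4*0 = 0)
-9*f(4, -5) + H(5) = -9*0 - 1 = 0 - 1 = -1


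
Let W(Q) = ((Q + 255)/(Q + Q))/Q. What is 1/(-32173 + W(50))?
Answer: -1000/32172939 ≈ -3.1082e-5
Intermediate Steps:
W(Q) = (255 + Q)/(2*Q²) (W(Q) = ((255 + Q)/((2*Q)))/Q = ((255 + Q)*(1/(2*Q)))/Q = ((255 + Q)/(2*Q))/Q = (255 + Q)/(2*Q²))
1/(-32173 + W(50)) = 1/(-32173 + (½)*(255 + 50)/50²) = 1/(-32173 + (½)*(1/2500)*305) = 1/(-32173 + 61/1000) = 1/(-32172939/1000) = -1000/32172939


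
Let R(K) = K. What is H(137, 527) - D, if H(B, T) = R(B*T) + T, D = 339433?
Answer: -266707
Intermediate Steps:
H(B, T) = T + B*T (H(B, T) = B*T + T = T + B*T)
H(137, 527) - D = 527*(1 + 137) - 1*339433 = 527*138 - 339433 = 72726 - 339433 = -266707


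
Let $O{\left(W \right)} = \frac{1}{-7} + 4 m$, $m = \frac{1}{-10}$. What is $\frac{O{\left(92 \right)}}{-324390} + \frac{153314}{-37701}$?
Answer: $- \frac{580224259927}{142681319550} \approx -4.0666$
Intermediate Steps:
$m = - \frac{1}{10} \approx -0.1$
$O{\left(W \right)} = - \frac{19}{35}$ ($O{\left(W \right)} = \frac{1}{-7} + 4 \left(- \frac{1}{10}\right) = - \frac{1}{7} - \frac{2}{5} = - \frac{19}{35}$)
$\frac{O{\left(92 \right)}}{-324390} + \frac{153314}{-37701} = - \frac{19}{35 \left(-324390\right)} + \frac{153314}{-37701} = \left(- \frac{19}{35}\right) \left(- \frac{1}{324390}\right) + 153314 \left(- \frac{1}{37701}\right) = \frac{19}{11353650} - \frac{153314}{37701} = - \frac{580224259927}{142681319550}$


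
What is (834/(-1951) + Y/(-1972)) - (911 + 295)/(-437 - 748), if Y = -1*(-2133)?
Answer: -746778201/1519711940 ≈ -0.49139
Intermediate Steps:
Y = 2133
(834/(-1951) + Y/(-1972)) - (911 + 295)/(-437 - 748) = (834/(-1951) + 2133/(-1972)) - (911 + 295)/(-437 - 748) = (834*(-1/1951) + 2133*(-1/1972)) - 1206/(-1185) = (-834/1951 - 2133/1972) - 1206*(-1)/1185 = -5806131/3847372 - 1*(-402/395) = -5806131/3847372 + 402/395 = -746778201/1519711940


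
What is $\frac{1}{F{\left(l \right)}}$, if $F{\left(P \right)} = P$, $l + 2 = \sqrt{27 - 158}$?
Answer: $- \frac{2}{135} - \frac{i \sqrt{131}}{135} \approx -0.014815 - 0.084782 i$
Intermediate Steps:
$l = -2 + i \sqrt{131}$ ($l = -2 + \sqrt{27 - 158} = -2 + \sqrt{-131} = -2 + i \sqrt{131} \approx -2.0 + 11.446 i$)
$\frac{1}{F{\left(l \right)}} = \frac{1}{-2 + i \sqrt{131}}$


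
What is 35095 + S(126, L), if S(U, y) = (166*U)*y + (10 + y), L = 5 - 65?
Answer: -1219915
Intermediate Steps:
L = -60
S(U, y) = 10 + y + 166*U*y (S(U, y) = 166*U*y + (10 + y) = 10 + y + 166*U*y)
35095 + S(126, L) = 35095 + (10 - 60 + 166*126*(-60)) = 35095 + (10 - 60 - 1254960) = 35095 - 1255010 = -1219915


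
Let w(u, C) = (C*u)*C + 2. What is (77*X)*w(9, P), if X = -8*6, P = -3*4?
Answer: -4797408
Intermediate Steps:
P = -12
X = -48
w(u, C) = 2 + u*C² (w(u, C) = u*C² + 2 = 2 + u*C²)
(77*X)*w(9, P) = (77*(-48))*(2 + 9*(-12)²) = -3696*(2 + 9*144) = -3696*(2 + 1296) = -3696*1298 = -4797408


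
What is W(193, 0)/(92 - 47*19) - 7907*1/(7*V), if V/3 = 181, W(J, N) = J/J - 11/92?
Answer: -64776725/31122588 ≈ -2.0813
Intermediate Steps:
W(J, N) = 81/92 (W(J, N) = 1 - 11*1/92 = 1 - 11/92 = 81/92)
V = 543 (V = 3*181 = 543)
W(193, 0)/(92 - 47*19) - 7907*1/(7*V) = 81/(92*(92 - 47*19)) - 7907/(7*543) = 81/(92*(92 - 893)) - 7907/3801 = (81/92)/(-801) - 7907*1/3801 = (81/92)*(-1/801) - 7907/3801 = -9/8188 - 7907/3801 = -64776725/31122588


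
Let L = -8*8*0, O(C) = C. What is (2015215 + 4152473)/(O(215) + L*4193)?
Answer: 6167688/215 ≈ 28687.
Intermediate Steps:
L = 0 (L = -64*0 = 0)
(2015215 + 4152473)/(O(215) + L*4193) = (2015215 + 4152473)/(215 + 0*4193) = 6167688/(215 + 0) = 6167688/215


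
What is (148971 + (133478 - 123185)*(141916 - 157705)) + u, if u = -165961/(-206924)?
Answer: -33597671568383/206924 ≈ -1.6237e+8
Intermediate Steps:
u = 165961/206924 (u = -165961*(-1/206924) = 165961/206924 ≈ 0.80204)
(148971 + (133478 - 123185)*(141916 - 157705)) + u = (148971 + (133478 - 123185)*(141916 - 157705)) + 165961/206924 = (148971 + 10293*(-15789)) + 165961/206924 = (148971 - 162516177) + 165961/206924 = -162367206 + 165961/206924 = -33597671568383/206924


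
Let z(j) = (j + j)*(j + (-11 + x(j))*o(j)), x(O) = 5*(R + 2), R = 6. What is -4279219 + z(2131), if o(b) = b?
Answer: 268190441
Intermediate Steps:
x(O) = 40 (x(O) = 5*(6 + 2) = 5*8 = 40)
z(j) = 60*j**2 (z(j) = (j + j)*(j + (-11 + 40)*j) = (2*j)*(j + 29*j) = (2*j)*(30*j) = 60*j**2)
-4279219 + z(2131) = -4279219 + 60*2131**2 = -4279219 + 60*4541161 = -4279219 + 272469660 = 268190441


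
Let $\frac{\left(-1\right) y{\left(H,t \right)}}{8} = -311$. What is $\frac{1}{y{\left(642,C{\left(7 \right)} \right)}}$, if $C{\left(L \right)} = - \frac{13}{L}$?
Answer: $\frac{1}{2488} \approx 0.00040193$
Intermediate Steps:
$y{\left(H,t \right)} = 2488$ ($y{\left(H,t \right)} = \left(-8\right) \left(-311\right) = 2488$)
$\frac{1}{y{\left(642,C{\left(7 \right)} \right)}} = \frac{1}{2488}$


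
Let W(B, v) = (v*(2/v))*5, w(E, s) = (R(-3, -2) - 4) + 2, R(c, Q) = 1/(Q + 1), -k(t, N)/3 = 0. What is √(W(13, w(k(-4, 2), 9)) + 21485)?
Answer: √21495 ≈ 146.61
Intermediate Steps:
k(t, N) = 0 (k(t, N) = -3*0 = 0)
R(c, Q) = 1/(1 + Q)
w(E, s) = -3 (w(E, s) = (1/(1 - 2) - 4) + 2 = (1/(-1) - 4) + 2 = (-1 - 4) + 2 = -5 + 2 = -3)
W(B, v) = 10 (W(B, v) = 2*5 = 10)
√(W(13, w(k(-4, 2), 9)) + 21485) = √(10 + 21485) = √21495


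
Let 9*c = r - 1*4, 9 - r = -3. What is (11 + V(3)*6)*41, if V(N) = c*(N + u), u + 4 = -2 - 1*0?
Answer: -205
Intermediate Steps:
r = 12 (r = 9 - 1*(-3) = 9 + 3 = 12)
u = -6 (u = -4 + (-2 - 1*0) = -4 + (-2 + 0) = -4 - 2 = -6)
c = 8/9 (c = (12 - 1*4)/9 = (12 - 4)/9 = (1/9)*8 = 8/9 ≈ 0.88889)
V(N) = -16/3 + 8*N/9 (V(N) = 8*(N - 6)/9 = 8*(-6 + N)/9 = -16/3 + 8*N/9)
(11 + V(3)*6)*41 = (11 + (-16/3 + (8/9)*3)*6)*41 = (11 + (-16/3 + 8/3)*6)*41 = (11 - 8/3*6)*41 = (11 - 16)*41 = -5*41 = -205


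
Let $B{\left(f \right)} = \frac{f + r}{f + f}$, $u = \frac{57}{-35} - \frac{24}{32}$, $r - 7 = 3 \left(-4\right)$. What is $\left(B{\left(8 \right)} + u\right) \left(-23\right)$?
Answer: $\frac{28221}{560} \approx 50.395$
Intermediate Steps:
$r = -5$ ($r = 7 + 3 \left(-4\right) = 7 - 12 = -5$)
$u = - \frac{333}{140}$ ($u = 57 \left(- \frac{1}{35}\right) - \frac{3}{4} = - \frac{57}{35} - \frac{3}{4} = - \frac{333}{140} \approx -2.3786$)
$B{\left(f \right)} = \frac{-5 + f}{2 f}$ ($B{\left(f \right)} = \frac{f - 5}{f + f} = \frac{-5 + f}{2 f}$)
$\left(B{\left(8 \right)} + u\right) \left(-23\right) = \left(\frac{-5 + 8}{2 \cdot 8} - \frac{333}{140}\right) \left(-23\right) = \left(\frac{1}{2} \cdot \frac{1}{8} \cdot 3 - \frac{333}{140}\right) \left(-23\right) = \left(\frac{3}{16} - \frac{333}{140}\right) \left(-23\right) = \left(- \frac{1227}{560}\right) \left(-23\right) = \frac{28221}{560}$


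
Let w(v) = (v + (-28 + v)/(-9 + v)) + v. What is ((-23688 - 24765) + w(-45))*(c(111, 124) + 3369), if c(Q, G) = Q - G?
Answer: -4398455822/27 ≈ -1.6291e+8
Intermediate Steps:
w(v) = 2*v + (-28 + v)/(-9 + v) (w(v) = (v + (-28 + v)/(-9 + v)) + v = 2*v + (-28 + v)/(-9 + v))
((-23688 - 24765) + w(-45))*(c(111, 124) + 3369) = ((-23688 - 24765) + (-28 - 17*(-45) + 2*(-45)²)/(-9 - 45))*((111 - 1*124) + 3369) = (-48453 + (-28 + 765 + 2*2025)/(-54))*((111 - 124) + 3369) = (-48453 - (-28 + 765 + 4050)/54)*(-13 + 3369) = (-48453 - 1/54*4787)*3356 = (-48453 - 4787/54)*3356 = -2621249/54*3356 = -4398455822/27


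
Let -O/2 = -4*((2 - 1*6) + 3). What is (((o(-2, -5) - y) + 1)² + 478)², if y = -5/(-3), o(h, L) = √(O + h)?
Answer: 17773216/81 - 33728*I*√10/27 ≈ 2.1942e+5 - 3950.3*I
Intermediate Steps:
O = -8 (O = -(-8)*((2 - 1*6) + 3) = -(-8)*((2 - 6) + 3) = -(-8)*(-4 + 3) = -(-8)*(-1) = -2*4 = -8)
o(h, L) = √(-8 + h)
y = 5/3 (y = -5*(-⅓) = 5/3 ≈ 1.6667)
(((o(-2, -5) - y) + 1)² + 478)² = (((√(-8 - 2) - 1*5/3) + 1)² + 478)² = (((√(-10) - 5/3) + 1)² + 478)² = (((I*√10 - 5/3) + 1)² + 478)² = (((-5/3 + I*√10) + 1)² + 478)² = ((-⅔ + I*√10)² + 478)² = (478 + (-⅔ + I*√10)²)²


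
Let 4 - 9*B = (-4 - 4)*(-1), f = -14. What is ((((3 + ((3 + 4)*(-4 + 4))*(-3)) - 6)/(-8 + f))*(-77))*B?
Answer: 14/3 ≈ 4.6667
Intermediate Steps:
B = -4/9 (B = 4/9 - (-4 - 4)*(-1)/9 = 4/9 - (-8)*(-1)/9 = 4/9 - 1/9*8 = 4/9 - 8/9 = -4/9 ≈ -0.44444)
((((3 + ((3 + 4)*(-4 + 4))*(-3)) - 6)/(-8 + f))*(-77))*B = ((((3 + ((3 + 4)*(-4 + 4))*(-3)) - 6)/(-8 - 14))*(-77))*(-4/9) = ((((3 + (7*0)*(-3)) - 6)/(-22))*(-77))*(-4/9) = ((((3 + 0*(-3)) - 6)*(-1/22))*(-77))*(-4/9) = ((((3 + 0) - 6)*(-1/22))*(-77))*(-4/9) = (((3 - 6)*(-1/22))*(-77))*(-4/9) = (-3*(-1/22)*(-77))*(-4/9) = ((3/22)*(-77))*(-4/9) = -21/2*(-4/9) = 14/3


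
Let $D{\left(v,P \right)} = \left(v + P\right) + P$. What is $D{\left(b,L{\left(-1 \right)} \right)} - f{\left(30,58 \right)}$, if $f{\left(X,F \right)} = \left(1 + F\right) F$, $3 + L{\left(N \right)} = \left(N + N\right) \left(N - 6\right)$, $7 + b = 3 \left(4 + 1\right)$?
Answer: $-3392$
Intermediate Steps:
$b = 8$ ($b = -7 + 3 \left(4 + 1\right) = -7 + 3 \cdot 5 = -7 + 15 = 8$)
$L{\left(N \right)} = -3 + 2 N \left(-6 + N\right)$ ($L{\left(N \right)} = -3 + \left(N + N\right) \left(N - 6\right) = -3 + 2 N \left(-6 + N\right)$)
$f{\left(X,F \right)} = F \left(1 + F\right)$
$D{\left(v,P \right)} = v + 2 P$ ($D{\left(v,P \right)} = \left(P + v\right) + P = v + 2 P$)
$D{\left(b,L{\left(-1 \right)} \right)} - f{\left(30,58 \right)} = \left(8 + 2 \left(-3 - -12 + 2 \left(-1\right)^{2}\right)\right) - 58 \left(1 + 58\right) = \left(8 + 2 \left(-3 + 12 + 2 \cdot 1\right)\right) - 58 \cdot 59 = \left(8 + 2 \left(-3 + 12 + 2\right)\right) - 3422 = \left(8 + 2 \cdot 11\right) - 3422 = \left(8 + 22\right) - 3422 = 30 - 3422 = -3392$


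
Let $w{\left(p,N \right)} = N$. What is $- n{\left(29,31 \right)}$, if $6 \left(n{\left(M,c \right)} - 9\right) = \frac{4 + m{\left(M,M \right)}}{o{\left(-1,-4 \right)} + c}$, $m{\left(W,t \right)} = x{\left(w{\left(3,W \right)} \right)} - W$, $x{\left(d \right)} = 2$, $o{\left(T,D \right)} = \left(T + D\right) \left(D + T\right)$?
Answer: $- \frac{3001}{336} \approx -8.9315$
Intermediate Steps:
$o{\left(T,D \right)} = \left(D + T\right)^{2}$ ($o{\left(T,D \right)} = \left(D + T\right) \left(D + T\right) = \left(D + T\right)^{2}$)
$m{\left(W,t \right)} = 2 - W$
$n{\left(M,c \right)} = 9 + \frac{6 - M}{6 \left(25 + c\right)}$ ($n{\left(M,c \right)} = 9 + \frac{\left(4 - \left(-2 + M\right)\right) \frac{1}{\left(-4 - 1\right)^{2} + c}}{6} = 9 + \frac{\left(6 - M\right) \frac{1}{\left(-5\right)^{2} + c}}{6} = 9 + \frac{\left(6 - M\right) \frac{1}{25 + c}}{6} = 9 + \frac{\frac{1}{25 + c} \left(6 - M\right)}{6} = 9 + \frac{6 - M}{6 \left(25 + c\right)}$)
$- n{\left(29,31 \right)} = - \frac{1356 - 29 + 54 \cdot 31}{6 \left(25 + 31\right)} = - \frac{1356 - 29 + 1674}{6 \cdot 56} = - \frac{3001}{6 \cdot 56} = \left(-1\right) \frac{3001}{336} = - \frac{3001}{336}$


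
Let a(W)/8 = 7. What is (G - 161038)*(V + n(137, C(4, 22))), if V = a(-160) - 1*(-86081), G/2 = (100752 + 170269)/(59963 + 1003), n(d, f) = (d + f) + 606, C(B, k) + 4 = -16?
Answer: -426365367924380/30483 ≈ -1.3987e+10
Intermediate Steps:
C(B, k) = -20 (C(B, k) = -4 - 16 = -20)
n(d, f) = 606 + d + f
a(W) = 56 (a(W) = 8*7 = 56)
G = 271021/30483 (G = 2*((100752 + 170269)/(59963 + 1003)) = 2*(271021/60966) = 271021/30483 ≈ 8.8909)
V = 86137 (V = 56 - 1*(-86081) = 56 + 86081 = 86137)
(G - 161038)*(V + n(137, C(4, 22))) = (271021/30483 - 161038)*(86137 + (606 + 137 - 20)) = -4908650333*(86137 + 723)/30483 = -4908650333/30483*86860 = -426365367924380/30483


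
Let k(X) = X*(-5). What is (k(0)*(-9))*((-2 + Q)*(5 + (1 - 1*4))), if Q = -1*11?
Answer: 0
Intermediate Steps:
k(X) = -5*X
Q = -11
(k(0)*(-9))*((-2 + Q)*(5 + (1 - 1*4))) = (-5*0*(-9))*((-2 - 11)*(5 + (1 - 1*4))) = (0*(-9))*(-13*(5 + (1 - 4))) = 0*(-13*(5 - 3)) = 0*(-13*2) = 0*(-26) = 0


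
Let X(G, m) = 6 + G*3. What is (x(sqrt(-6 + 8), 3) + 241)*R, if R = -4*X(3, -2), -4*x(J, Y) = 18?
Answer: -14190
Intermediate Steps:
x(J, Y) = -9/2 (x(J, Y) = -1/4*18 = -9/2)
X(G, m) = 6 + 3*G
R = -60 (R = -4*(6 + 3*3) = -4*(6 + 9) = -4*15 = -60)
(x(sqrt(-6 + 8), 3) + 241)*R = (-9/2 + 241)*(-60) = (473/2)*(-60) = -14190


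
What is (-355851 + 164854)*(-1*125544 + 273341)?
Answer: -28228783609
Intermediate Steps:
(-355851 + 164854)*(-1*125544 + 273341) = -190997*(-125544 + 273341) = -190997*147797 = -28228783609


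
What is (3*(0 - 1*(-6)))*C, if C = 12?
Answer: 216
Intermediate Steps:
(3*(0 - 1*(-6)))*C = (3*(0 - 1*(-6)))*12 = (3*(0 + 6))*12 = (3*6)*12 = 18*12 = 216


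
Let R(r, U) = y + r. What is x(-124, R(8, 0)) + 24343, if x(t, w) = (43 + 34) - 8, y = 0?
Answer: 24412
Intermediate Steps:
R(r, U) = r (R(r, U) = 0 + r = r)
x(t, w) = 69 (x(t, w) = 77 - 8 = 69)
x(-124, R(8, 0)) + 24343 = 69 + 24343 = 24412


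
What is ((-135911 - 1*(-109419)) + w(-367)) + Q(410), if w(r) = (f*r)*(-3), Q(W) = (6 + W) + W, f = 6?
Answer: -19060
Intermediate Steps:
Q(W) = 6 + 2*W
w(r) = -18*r (w(r) = (6*r)*(-3) = -18*r)
((-135911 - 1*(-109419)) + w(-367)) + Q(410) = ((-135911 - 1*(-109419)) - 18*(-367)) + (6 + 2*410) = ((-135911 + 109419) + 6606) + (6 + 820) = (-26492 + 6606) + 826 = -19886 + 826 = -19060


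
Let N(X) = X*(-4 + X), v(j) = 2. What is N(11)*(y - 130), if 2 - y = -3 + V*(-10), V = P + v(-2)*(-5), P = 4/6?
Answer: -50435/3 ≈ -16812.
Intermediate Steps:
P = ⅔ (P = 4*(⅙) = ⅔ ≈ 0.66667)
V = -28/3 (V = ⅔ + 2*(-5) = ⅔ - 10 = -28/3 ≈ -9.3333)
y = -265/3 (y = 2 - (-3 - 28/3*(-10)) = 2 - (-3 + 280/3) = 2 - 1*271/3 = 2 - 271/3 = -265/3 ≈ -88.333)
N(11)*(y - 130) = (11*(-4 + 11))*(-265/3 - 130) = (11*7)*(-655/3) = 77*(-655/3) = -50435/3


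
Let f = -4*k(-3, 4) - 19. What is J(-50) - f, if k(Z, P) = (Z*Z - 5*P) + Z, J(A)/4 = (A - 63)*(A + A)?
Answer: 45163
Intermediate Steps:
J(A) = 8*A*(-63 + A) (J(A) = 4*((A - 63)*(A + A)) = 4*((-63 + A)*(2*A)) = 4*(2*A*(-63 + A)) = 8*A*(-63 + A))
k(Z, P) = Z + Z² - 5*P (k(Z, P) = (Z² - 5*P) + Z = Z + Z² - 5*P)
f = 37 (f = -4*(-3 + (-3)² - 5*4) - 19 = -4*(-3 + 9 - 20) - 19 = -4*(-14) - 19 = 56 - 19 = 37)
J(-50) - f = 8*(-50)*(-63 - 50) - 1*37 = 8*(-50)*(-113) - 37 = 45200 - 37 = 45163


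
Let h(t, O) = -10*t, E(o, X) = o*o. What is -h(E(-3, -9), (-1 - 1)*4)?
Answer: 90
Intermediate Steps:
E(o, X) = o**2
-h(E(-3, -9), (-1 - 1)*4) = -(-10)*(-3)**2 = -(-10)*9 = -1*(-90) = 90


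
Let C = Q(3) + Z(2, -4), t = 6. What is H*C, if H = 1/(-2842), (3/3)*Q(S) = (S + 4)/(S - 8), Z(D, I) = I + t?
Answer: -3/14210 ≈ -0.00021112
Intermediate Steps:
Z(D, I) = 6 + I (Z(D, I) = I + 6 = 6 + I)
Q(S) = (4 + S)/(-8 + S) (Q(S) = (S + 4)/(S - 8) = (4 + S)/(-8 + S))
C = ⅗ (C = (4 + 3)/(-8 + 3) + (6 - 4) = 7/(-5) + 2 = -⅕*7 + 2 = -7/5 + 2 = ⅗ ≈ 0.60000)
H = -1/2842 ≈ -0.00035186
H*C = -1/2842*⅗ = -3/14210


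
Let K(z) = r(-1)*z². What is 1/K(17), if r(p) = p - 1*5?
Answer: -1/1734 ≈ -0.00057670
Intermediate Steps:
r(p) = -5 + p (r(p) = p - 5 = -5 + p)
K(z) = -6*z² (K(z) = (-5 - 1)*z² = -6*z²)
1/K(17) = 1/(-6*17²) = 1/(-6*289) = 1/(-1734) = -1/1734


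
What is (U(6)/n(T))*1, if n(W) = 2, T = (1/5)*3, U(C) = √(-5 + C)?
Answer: ½ ≈ 0.50000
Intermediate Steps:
T = ⅗ (T = (1*(⅕))*3 = (⅕)*3 = ⅗ ≈ 0.60000)
(U(6)/n(T))*1 = (√(-5 + 6)/2)*1 = (√1/2)*1 = ((½)*1)*1 = (½)*1 = ½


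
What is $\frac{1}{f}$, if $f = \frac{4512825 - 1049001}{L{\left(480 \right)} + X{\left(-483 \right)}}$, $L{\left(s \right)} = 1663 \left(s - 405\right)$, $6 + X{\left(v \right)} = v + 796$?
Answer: $\frac{15629}{432978} \approx 0.036097$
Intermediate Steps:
$X{\left(v \right)} = 790 + v$ ($X{\left(v \right)} = -6 + \left(v + 796\right) = -6 + \left(796 + v\right) = 790 + v$)
$L{\left(s \right)} = -673515 + 1663 s$ ($L{\left(s \right)} = 1663 \left(-405 + s\right) = -673515 + 1663 s$)
$f = \frac{432978}{15629}$ ($f = \frac{4512825 - 1049001}{\left(-673515 + 1663 \cdot 480\right) + \left(790 - 483\right)} = \frac{3463824}{\left(-673515 + 798240\right) + 307} = \frac{3463824}{124725 + 307} = \frac{3463824}{125032} = 3463824 \cdot \frac{1}{125032} = \frac{432978}{15629} \approx 27.703$)
$\frac{1}{f} = \frac{1}{\frac{432978}{15629}} = \frac{15629}{432978}$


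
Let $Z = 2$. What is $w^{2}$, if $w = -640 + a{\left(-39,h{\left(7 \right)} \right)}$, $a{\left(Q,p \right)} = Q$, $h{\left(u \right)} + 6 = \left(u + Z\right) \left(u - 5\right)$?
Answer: $461041$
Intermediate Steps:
$h{\left(u \right)} = -6 + \left(-5 + u\right) \left(2 + u\right)$ ($h{\left(u \right)} = -6 + \left(u + 2\right) \left(u - 5\right) = -6 + \left(2 + u\right) \left(-5 + u\right) = -6 + \left(-5 + u\right) \left(2 + u\right)$)
$w = -679$ ($w = -640 - 39 = -679$)
$w^{2} = \left(-679\right)^{2} = 461041$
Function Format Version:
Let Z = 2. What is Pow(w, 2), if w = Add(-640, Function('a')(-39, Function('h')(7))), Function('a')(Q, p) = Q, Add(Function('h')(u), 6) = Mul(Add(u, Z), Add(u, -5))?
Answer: 461041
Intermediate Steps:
Function('h')(u) = Add(-6, Mul(Add(-5, u), Add(2, u))) (Function('h')(u) = Add(-6, Mul(Add(u, 2), Add(u, -5))) = Add(-6, Mul(Add(2, u), Add(-5, u))) = Add(-6, Mul(Add(-5, u), Add(2, u))))
w = -679 (w = Add(-640, -39) = -679)
Pow(w, 2) = Pow(-679, 2) = 461041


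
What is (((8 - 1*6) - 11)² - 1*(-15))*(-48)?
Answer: -4608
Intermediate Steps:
(((8 - 1*6) - 11)² - 1*(-15))*(-48) = (((8 - 6) - 11)² + 15)*(-48) = ((2 - 11)² + 15)*(-48) = ((-9)² + 15)*(-48) = (81 + 15)*(-48) = 96*(-48) = -4608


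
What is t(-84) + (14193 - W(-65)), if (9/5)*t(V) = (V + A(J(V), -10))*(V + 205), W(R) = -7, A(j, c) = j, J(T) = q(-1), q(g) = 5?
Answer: 80005/9 ≈ 8889.4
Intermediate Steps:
J(T) = 5
t(V) = 5*(5 + V)*(205 + V)/9 (t(V) = 5*((V + 5)*(V + 205))/9 = 5*((5 + V)*(205 + V))/9 = 5*(5 + V)*(205 + V)/9)
t(-84) + (14193 - W(-65)) = (5125/9 + (5/9)*(-84)**2 + (350/3)*(-84)) + (14193 - 1*(-7)) = (5125/9 + (5/9)*7056 - 9800) + (14193 + 7) = (5125/9 + 3920 - 9800) + 14200 = -47795/9 + 14200 = 80005/9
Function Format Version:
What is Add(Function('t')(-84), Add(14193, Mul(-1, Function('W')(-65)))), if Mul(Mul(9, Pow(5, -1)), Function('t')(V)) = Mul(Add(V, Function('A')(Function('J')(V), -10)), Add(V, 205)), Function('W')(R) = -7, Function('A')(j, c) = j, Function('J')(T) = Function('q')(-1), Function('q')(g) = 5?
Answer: Rational(80005, 9) ≈ 8889.4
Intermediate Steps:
Function('J')(T) = 5
Function('t')(V) = Mul(Rational(5, 9), Add(5, V), Add(205, V)) (Function('t')(V) = Mul(Rational(5, 9), Mul(Add(V, 5), Add(V, 205))) = Mul(Rational(5, 9), Mul(Add(5, V), Add(205, V))) = Mul(Rational(5, 9), Add(5, V), Add(205, V)))
Add(Function('t')(-84), Add(14193, Mul(-1, Function('W')(-65)))) = Add(Add(Rational(5125, 9), Mul(Rational(5, 9), Pow(-84, 2)), Mul(Rational(350, 3), -84)), Add(14193, Mul(-1, -7))) = Add(Add(Rational(5125, 9), Mul(Rational(5, 9), 7056), -9800), Add(14193, 7)) = Add(Add(Rational(5125, 9), 3920, -9800), 14200) = Add(Rational(-47795, 9), 14200) = Rational(80005, 9)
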